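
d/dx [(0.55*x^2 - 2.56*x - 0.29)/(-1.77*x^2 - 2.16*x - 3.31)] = (-5.7192*x^2 - 4.6676*x + 7.8472)/(3.1329*x^4 + 7.6464*x^3 + 16.383*x^2 + 14.2992*x + 10.9561)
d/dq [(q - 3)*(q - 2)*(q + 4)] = 3*q^2 - 2*q - 14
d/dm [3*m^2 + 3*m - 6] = 6*m + 3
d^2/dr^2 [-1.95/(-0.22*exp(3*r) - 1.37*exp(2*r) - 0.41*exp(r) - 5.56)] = (1.95*(0.66*exp(2*r) + 2.74*exp(r) + 0.41)*(1.32*exp(2*r) + 5.48*exp(r) + 0.82)*exp(r) - (3.861*exp(2*r) + 10.686*exp(r) + 0.7995)*(0.22*exp(3*r) + 1.37*exp(2*r) + 0.41*exp(r) + 5.56))*exp(r)/(0.22*exp(3*r) + 1.37*exp(2*r) + 0.41*exp(r) + 5.56)^3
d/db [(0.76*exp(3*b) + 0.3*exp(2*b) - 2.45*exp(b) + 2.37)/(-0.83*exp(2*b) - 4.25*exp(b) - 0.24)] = (-0.6308*exp(4*b) - 6.46*exp(3*b) - 3.8557*exp(2*b) + 3.7902*exp(b) + 10.6605)*exp(b)/(0.6889*exp(4*b) + 7.055*exp(3*b) + 18.4609*exp(2*b) + 2.04*exp(b) + 0.0576)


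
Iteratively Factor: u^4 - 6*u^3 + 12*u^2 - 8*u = (u)*(u^3 - 6*u^2 + 12*u - 8) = u*(u - 2)*(u^2 - 4*u + 4) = u*(u - 2)^2*(u - 2)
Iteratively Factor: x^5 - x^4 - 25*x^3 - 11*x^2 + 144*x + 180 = (x + 2)*(x^4 - 3*x^3 - 19*x^2 + 27*x + 90) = (x - 3)*(x + 2)*(x^3 - 19*x - 30) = (x - 3)*(x + 2)*(x + 3)*(x^2 - 3*x - 10) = (x - 5)*(x - 3)*(x + 2)*(x + 3)*(x + 2)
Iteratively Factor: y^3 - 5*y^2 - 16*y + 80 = (y - 4)*(y^2 - y - 20) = (y - 5)*(y - 4)*(y + 4)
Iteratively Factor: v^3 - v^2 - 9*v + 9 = (v - 1)*(v^2 - 9) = (v - 3)*(v - 1)*(v + 3)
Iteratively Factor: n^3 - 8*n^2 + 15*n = (n - 3)*(n^2 - 5*n) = (n - 5)*(n - 3)*(n)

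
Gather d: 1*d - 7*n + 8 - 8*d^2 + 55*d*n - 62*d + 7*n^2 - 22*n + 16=-8*d^2 + d*(55*n - 61) + 7*n^2 - 29*n + 24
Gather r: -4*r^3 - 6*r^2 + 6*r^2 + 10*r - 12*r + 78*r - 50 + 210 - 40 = -4*r^3 + 76*r + 120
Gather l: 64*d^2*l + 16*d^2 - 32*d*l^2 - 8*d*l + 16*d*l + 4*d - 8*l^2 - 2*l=16*d^2 + 4*d + l^2*(-32*d - 8) + l*(64*d^2 + 8*d - 2)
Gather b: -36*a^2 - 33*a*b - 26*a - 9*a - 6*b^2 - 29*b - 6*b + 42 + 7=-36*a^2 - 35*a - 6*b^2 + b*(-33*a - 35) + 49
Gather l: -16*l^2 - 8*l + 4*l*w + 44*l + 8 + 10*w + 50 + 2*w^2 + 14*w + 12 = -16*l^2 + l*(4*w + 36) + 2*w^2 + 24*w + 70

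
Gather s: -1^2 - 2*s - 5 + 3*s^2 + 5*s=3*s^2 + 3*s - 6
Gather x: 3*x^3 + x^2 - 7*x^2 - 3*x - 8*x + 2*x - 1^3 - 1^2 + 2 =3*x^3 - 6*x^2 - 9*x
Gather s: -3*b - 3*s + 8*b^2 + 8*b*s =8*b^2 - 3*b + s*(8*b - 3)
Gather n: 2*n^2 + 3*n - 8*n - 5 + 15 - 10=2*n^2 - 5*n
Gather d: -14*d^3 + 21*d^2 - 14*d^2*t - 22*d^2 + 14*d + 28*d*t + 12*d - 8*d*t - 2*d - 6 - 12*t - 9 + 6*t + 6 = -14*d^3 + d^2*(-14*t - 1) + d*(20*t + 24) - 6*t - 9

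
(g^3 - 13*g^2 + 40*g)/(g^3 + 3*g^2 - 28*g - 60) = g*(g - 8)/(g^2 + 8*g + 12)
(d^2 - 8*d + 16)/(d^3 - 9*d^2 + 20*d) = (d - 4)/(d*(d - 5))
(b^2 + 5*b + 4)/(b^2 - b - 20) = (b + 1)/(b - 5)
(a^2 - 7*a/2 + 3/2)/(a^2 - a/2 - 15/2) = (2*a - 1)/(2*a + 5)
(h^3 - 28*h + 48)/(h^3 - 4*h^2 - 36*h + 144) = (h - 2)/(h - 6)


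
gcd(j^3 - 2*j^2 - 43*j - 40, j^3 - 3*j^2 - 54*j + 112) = j - 8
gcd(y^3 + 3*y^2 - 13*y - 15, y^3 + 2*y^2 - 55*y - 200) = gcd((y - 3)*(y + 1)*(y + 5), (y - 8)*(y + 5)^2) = y + 5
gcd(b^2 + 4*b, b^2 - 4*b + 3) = 1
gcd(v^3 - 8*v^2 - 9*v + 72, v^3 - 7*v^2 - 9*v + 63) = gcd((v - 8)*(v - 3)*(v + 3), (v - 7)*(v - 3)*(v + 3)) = v^2 - 9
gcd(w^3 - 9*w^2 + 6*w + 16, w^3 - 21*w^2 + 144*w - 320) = w - 8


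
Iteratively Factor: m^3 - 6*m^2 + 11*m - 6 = (m - 1)*(m^2 - 5*m + 6) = (m - 3)*(m - 1)*(m - 2)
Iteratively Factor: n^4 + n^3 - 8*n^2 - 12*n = (n)*(n^3 + n^2 - 8*n - 12) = n*(n - 3)*(n^2 + 4*n + 4) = n*(n - 3)*(n + 2)*(n + 2)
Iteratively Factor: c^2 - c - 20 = (c - 5)*(c + 4)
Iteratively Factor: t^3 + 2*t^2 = (t)*(t^2 + 2*t) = t*(t + 2)*(t)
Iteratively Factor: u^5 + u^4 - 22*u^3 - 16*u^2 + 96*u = (u - 2)*(u^4 + 3*u^3 - 16*u^2 - 48*u) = (u - 4)*(u - 2)*(u^3 + 7*u^2 + 12*u) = (u - 4)*(u - 2)*(u + 3)*(u^2 + 4*u) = u*(u - 4)*(u - 2)*(u + 3)*(u + 4)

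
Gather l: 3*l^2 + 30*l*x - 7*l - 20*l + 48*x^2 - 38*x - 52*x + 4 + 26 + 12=3*l^2 + l*(30*x - 27) + 48*x^2 - 90*x + 42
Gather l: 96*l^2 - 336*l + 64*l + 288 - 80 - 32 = 96*l^2 - 272*l + 176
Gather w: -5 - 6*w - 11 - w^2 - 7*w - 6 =-w^2 - 13*w - 22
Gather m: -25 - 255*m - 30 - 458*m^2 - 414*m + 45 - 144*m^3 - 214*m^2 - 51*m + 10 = -144*m^3 - 672*m^2 - 720*m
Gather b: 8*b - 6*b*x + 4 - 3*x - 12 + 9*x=b*(8 - 6*x) + 6*x - 8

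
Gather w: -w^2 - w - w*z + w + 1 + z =-w^2 - w*z + z + 1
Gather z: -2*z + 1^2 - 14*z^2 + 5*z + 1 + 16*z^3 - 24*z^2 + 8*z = 16*z^3 - 38*z^2 + 11*z + 2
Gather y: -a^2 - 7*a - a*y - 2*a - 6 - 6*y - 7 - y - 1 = -a^2 - 9*a + y*(-a - 7) - 14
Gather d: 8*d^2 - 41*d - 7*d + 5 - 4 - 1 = 8*d^2 - 48*d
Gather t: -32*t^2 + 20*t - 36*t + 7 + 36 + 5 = -32*t^2 - 16*t + 48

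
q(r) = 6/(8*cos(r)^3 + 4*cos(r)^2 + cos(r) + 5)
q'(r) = 6*(24*sin(r)*cos(r)^2 + 8*sin(r)*cos(r) + sin(r))/(8*cos(r)^3 + 4*cos(r)^2 + cos(r) + 5)^2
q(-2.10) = 1.34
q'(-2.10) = -0.79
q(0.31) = 0.36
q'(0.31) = 0.20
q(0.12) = 0.34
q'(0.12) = 0.07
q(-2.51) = 2.31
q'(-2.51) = -5.36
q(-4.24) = 1.30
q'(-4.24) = 0.58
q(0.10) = 0.34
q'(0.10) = 0.06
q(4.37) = 1.25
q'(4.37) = -0.25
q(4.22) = 1.31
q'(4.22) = -0.65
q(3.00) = 35.69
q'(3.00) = 497.28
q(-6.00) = 0.36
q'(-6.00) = 0.18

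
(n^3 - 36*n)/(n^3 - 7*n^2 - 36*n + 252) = n/(n - 7)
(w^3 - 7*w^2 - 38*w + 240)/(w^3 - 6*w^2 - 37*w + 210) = (w - 8)/(w - 7)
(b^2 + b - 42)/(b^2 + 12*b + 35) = (b - 6)/(b + 5)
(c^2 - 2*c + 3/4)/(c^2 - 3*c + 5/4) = (2*c - 3)/(2*c - 5)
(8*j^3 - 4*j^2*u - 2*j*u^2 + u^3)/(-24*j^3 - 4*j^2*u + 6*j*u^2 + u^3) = (-2*j + u)/(6*j + u)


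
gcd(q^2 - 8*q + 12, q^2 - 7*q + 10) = q - 2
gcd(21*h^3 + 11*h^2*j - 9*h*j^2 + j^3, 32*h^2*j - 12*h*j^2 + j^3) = 1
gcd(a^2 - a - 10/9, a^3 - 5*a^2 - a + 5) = 1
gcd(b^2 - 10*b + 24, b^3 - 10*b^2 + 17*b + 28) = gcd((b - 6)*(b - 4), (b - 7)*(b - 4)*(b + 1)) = b - 4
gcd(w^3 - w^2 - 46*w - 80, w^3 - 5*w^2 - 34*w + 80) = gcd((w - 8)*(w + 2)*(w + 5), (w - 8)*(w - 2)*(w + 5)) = w^2 - 3*w - 40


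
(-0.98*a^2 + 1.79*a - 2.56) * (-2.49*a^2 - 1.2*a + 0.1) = 2.4402*a^4 - 3.2811*a^3 + 4.1284*a^2 + 3.251*a - 0.256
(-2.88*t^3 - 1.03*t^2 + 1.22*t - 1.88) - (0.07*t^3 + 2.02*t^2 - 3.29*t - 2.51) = -2.95*t^3 - 3.05*t^2 + 4.51*t + 0.63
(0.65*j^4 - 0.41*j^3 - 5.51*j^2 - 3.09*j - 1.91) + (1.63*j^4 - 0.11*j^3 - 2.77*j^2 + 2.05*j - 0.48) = 2.28*j^4 - 0.52*j^3 - 8.28*j^2 - 1.04*j - 2.39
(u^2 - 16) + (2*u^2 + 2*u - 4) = 3*u^2 + 2*u - 20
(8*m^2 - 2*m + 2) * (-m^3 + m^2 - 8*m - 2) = -8*m^5 + 10*m^4 - 68*m^3 + 2*m^2 - 12*m - 4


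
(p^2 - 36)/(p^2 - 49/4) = 4*(p^2 - 36)/(4*p^2 - 49)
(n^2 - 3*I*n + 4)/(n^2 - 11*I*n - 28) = (n + I)/(n - 7*I)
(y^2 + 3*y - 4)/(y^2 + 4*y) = (y - 1)/y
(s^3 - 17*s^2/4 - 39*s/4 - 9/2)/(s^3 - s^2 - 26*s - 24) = (s + 3/4)/(s + 4)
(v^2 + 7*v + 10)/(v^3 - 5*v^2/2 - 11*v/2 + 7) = 2*(v + 5)/(2*v^2 - 9*v + 7)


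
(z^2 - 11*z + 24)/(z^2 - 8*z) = (z - 3)/z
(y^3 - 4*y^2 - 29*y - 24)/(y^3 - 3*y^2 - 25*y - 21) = (y - 8)/(y - 7)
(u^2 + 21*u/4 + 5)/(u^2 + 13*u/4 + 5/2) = (u + 4)/(u + 2)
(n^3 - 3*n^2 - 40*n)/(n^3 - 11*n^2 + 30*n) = (n^2 - 3*n - 40)/(n^2 - 11*n + 30)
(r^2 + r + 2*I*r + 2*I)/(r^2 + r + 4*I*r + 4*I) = (r + 2*I)/(r + 4*I)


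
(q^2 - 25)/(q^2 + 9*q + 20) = (q - 5)/(q + 4)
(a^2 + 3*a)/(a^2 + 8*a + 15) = a/(a + 5)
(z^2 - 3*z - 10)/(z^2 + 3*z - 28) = (z^2 - 3*z - 10)/(z^2 + 3*z - 28)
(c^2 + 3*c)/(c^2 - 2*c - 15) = c/(c - 5)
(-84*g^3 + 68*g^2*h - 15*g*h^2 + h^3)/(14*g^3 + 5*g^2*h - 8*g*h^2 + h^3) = (-6*g + h)/(g + h)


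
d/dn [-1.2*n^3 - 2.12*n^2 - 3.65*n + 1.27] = -3.6*n^2 - 4.24*n - 3.65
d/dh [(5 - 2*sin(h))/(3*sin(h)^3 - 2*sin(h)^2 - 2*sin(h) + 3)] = (12*sin(h)^3 - 49*sin(h)^2 + 20*sin(h) + 4)*cos(h)/((sin(h) + 1)^2*(3*sin(h)^2 - 5*sin(h) + 3)^2)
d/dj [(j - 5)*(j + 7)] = 2*j + 2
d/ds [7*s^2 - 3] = 14*s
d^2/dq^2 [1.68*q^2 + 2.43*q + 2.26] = 3.36000000000000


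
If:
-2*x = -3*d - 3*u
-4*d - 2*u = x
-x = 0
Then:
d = 0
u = 0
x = 0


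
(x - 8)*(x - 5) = x^2 - 13*x + 40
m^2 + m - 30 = (m - 5)*(m + 6)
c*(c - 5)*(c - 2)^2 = c^4 - 9*c^3 + 24*c^2 - 20*c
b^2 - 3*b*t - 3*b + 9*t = (b - 3)*(b - 3*t)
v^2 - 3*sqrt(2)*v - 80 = (v - 8*sqrt(2))*(v + 5*sqrt(2))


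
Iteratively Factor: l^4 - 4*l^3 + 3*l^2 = (l)*(l^3 - 4*l^2 + 3*l) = l*(l - 1)*(l^2 - 3*l) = l*(l - 3)*(l - 1)*(l)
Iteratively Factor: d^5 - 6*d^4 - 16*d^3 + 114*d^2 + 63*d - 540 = (d + 3)*(d^4 - 9*d^3 + 11*d^2 + 81*d - 180) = (d - 4)*(d + 3)*(d^3 - 5*d^2 - 9*d + 45) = (d - 4)*(d - 3)*(d + 3)*(d^2 - 2*d - 15) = (d - 4)*(d - 3)*(d + 3)^2*(d - 5)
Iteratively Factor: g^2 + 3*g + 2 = (g + 2)*(g + 1)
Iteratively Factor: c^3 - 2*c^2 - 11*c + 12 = (c - 1)*(c^2 - c - 12) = (c - 1)*(c + 3)*(c - 4)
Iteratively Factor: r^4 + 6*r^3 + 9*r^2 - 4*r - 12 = (r + 3)*(r^3 + 3*r^2 - 4) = (r + 2)*(r + 3)*(r^2 + r - 2) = (r + 2)^2*(r + 3)*(r - 1)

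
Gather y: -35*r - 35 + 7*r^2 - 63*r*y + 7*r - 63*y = 7*r^2 - 28*r + y*(-63*r - 63) - 35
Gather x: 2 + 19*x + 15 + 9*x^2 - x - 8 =9*x^2 + 18*x + 9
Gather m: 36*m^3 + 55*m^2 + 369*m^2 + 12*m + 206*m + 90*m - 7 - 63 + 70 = 36*m^3 + 424*m^2 + 308*m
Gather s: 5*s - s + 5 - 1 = 4*s + 4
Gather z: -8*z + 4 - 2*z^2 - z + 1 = -2*z^2 - 9*z + 5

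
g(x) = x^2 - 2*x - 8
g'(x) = 2*x - 2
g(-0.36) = -7.15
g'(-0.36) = -2.72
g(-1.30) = -3.71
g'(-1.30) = -4.60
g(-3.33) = 9.75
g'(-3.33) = -8.66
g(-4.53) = 21.58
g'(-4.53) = -11.06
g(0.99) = -9.00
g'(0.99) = -0.02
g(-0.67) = -6.21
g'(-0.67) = -3.34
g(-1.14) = -4.42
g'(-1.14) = -4.28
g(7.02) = 27.24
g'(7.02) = 12.04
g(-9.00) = 91.00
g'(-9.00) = -20.00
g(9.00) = 55.00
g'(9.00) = 16.00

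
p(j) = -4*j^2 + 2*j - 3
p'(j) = 2 - 8*j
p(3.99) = -58.70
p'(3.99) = -29.92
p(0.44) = -2.89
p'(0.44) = -1.52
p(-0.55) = -5.31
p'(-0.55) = 6.40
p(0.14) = -2.80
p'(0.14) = 0.88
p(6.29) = -148.68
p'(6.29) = -48.32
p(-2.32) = -29.17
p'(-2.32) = 20.56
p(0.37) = -2.81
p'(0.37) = -0.96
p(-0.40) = -4.44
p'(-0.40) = 5.20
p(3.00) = -33.00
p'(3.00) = -22.00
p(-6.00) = -159.00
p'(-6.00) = 50.00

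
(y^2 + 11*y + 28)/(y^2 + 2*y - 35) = (y + 4)/(y - 5)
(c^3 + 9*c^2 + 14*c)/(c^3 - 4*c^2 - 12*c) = (c + 7)/(c - 6)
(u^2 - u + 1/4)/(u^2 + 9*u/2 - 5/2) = (u - 1/2)/(u + 5)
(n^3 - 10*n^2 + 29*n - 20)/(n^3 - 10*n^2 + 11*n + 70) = (n^2 - 5*n + 4)/(n^2 - 5*n - 14)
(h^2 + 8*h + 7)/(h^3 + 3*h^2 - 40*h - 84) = (h + 1)/(h^2 - 4*h - 12)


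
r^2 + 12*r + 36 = (r + 6)^2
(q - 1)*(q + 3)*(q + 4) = q^3 + 6*q^2 + 5*q - 12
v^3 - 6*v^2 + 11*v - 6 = (v - 3)*(v - 2)*(v - 1)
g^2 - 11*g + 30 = (g - 6)*(g - 5)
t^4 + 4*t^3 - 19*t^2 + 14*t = t*(t - 2)*(t - 1)*(t + 7)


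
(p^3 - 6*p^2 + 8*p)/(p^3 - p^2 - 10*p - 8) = p*(p - 2)/(p^2 + 3*p + 2)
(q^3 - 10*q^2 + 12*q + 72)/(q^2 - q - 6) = (q^2 - 12*q + 36)/(q - 3)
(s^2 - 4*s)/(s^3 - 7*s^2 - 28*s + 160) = s/(s^2 - 3*s - 40)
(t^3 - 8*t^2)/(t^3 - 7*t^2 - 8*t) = t/(t + 1)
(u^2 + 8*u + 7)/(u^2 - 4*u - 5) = (u + 7)/(u - 5)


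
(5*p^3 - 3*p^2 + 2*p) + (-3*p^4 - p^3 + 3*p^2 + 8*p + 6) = -3*p^4 + 4*p^3 + 10*p + 6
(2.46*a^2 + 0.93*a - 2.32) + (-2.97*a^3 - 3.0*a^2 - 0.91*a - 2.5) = -2.97*a^3 - 0.54*a^2 + 0.02*a - 4.82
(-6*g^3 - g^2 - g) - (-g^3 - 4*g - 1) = -5*g^3 - g^2 + 3*g + 1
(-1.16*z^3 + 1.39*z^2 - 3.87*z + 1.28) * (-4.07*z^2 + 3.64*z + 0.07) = 4.7212*z^5 - 9.8797*z^4 + 20.7293*z^3 - 19.1991*z^2 + 4.3883*z + 0.0896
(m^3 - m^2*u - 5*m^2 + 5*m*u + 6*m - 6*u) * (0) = 0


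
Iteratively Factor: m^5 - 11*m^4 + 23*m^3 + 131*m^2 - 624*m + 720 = (m - 3)*(m^4 - 8*m^3 - m^2 + 128*m - 240) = (m - 3)^2*(m^3 - 5*m^2 - 16*m + 80) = (m - 4)*(m - 3)^2*(m^2 - m - 20) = (m - 5)*(m - 4)*(m - 3)^2*(m + 4)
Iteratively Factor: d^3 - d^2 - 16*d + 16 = (d - 1)*(d^2 - 16) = (d - 4)*(d - 1)*(d + 4)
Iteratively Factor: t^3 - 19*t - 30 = (t + 2)*(t^2 - 2*t - 15) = (t + 2)*(t + 3)*(t - 5)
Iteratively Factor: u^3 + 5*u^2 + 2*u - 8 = (u + 2)*(u^2 + 3*u - 4) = (u - 1)*(u + 2)*(u + 4)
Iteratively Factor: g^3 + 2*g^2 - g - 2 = (g + 2)*(g^2 - 1) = (g - 1)*(g + 2)*(g + 1)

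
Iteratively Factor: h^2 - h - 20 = (h - 5)*(h + 4)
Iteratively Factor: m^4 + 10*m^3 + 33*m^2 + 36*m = (m + 3)*(m^3 + 7*m^2 + 12*m) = (m + 3)^2*(m^2 + 4*m) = (m + 3)^2*(m + 4)*(m)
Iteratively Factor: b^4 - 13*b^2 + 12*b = (b + 4)*(b^3 - 4*b^2 + 3*b) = (b - 1)*(b + 4)*(b^2 - 3*b) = b*(b - 1)*(b + 4)*(b - 3)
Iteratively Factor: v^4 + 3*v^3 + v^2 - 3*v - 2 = (v + 1)*(v^3 + 2*v^2 - v - 2) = (v + 1)^2*(v^2 + v - 2) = (v + 1)^2*(v + 2)*(v - 1)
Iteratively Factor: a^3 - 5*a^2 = (a)*(a^2 - 5*a) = a^2*(a - 5)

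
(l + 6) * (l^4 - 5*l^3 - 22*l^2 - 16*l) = l^5 + l^4 - 52*l^3 - 148*l^2 - 96*l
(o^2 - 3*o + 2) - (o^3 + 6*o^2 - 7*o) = -o^3 - 5*o^2 + 4*o + 2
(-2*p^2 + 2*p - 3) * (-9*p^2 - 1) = 18*p^4 - 18*p^3 + 29*p^2 - 2*p + 3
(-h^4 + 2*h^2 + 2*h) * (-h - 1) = h^5 + h^4 - 2*h^3 - 4*h^2 - 2*h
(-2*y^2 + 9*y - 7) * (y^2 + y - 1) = -2*y^4 + 7*y^3 + 4*y^2 - 16*y + 7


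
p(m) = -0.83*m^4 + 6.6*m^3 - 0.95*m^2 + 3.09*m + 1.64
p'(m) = -3.32*m^3 + 19.8*m^2 - 1.9*m + 3.09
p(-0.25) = 0.70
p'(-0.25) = 4.85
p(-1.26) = -19.06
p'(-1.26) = 43.56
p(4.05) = 213.71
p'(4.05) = 99.62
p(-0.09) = 1.35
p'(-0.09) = 3.42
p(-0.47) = -0.75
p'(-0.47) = 8.70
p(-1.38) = -24.79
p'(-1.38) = 52.14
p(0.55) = 4.07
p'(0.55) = 7.48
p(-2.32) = -117.10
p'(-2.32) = 155.53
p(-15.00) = -64552.21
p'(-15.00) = 15691.59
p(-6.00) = -2552.38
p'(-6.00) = 1444.41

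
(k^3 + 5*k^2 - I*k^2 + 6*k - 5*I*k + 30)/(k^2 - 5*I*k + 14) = (k^2 + k*(5 - 3*I) - 15*I)/(k - 7*I)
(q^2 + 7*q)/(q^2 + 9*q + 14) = q/(q + 2)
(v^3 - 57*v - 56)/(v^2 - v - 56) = v + 1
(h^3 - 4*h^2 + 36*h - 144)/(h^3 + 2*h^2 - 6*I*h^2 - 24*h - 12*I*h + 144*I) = (h + 6*I)/(h + 6)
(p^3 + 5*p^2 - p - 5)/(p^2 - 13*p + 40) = (p^3 + 5*p^2 - p - 5)/(p^2 - 13*p + 40)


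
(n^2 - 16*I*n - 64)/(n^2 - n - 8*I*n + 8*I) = (n - 8*I)/(n - 1)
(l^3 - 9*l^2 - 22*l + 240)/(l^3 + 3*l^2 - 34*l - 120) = (l - 8)/(l + 4)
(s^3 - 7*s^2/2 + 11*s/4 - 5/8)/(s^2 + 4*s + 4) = (8*s^3 - 28*s^2 + 22*s - 5)/(8*(s^2 + 4*s + 4))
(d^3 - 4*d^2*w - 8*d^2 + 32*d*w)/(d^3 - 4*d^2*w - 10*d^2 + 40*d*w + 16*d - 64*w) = d/(d - 2)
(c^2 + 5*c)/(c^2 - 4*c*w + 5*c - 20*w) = c/(c - 4*w)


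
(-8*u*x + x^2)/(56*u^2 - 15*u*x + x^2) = x/(-7*u + x)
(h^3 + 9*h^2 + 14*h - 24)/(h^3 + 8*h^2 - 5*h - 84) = (h^2 + 5*h - 6)/(h^2 + 4*h - 21)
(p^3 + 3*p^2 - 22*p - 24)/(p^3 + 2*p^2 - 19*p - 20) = (p + 6)/(p + 5)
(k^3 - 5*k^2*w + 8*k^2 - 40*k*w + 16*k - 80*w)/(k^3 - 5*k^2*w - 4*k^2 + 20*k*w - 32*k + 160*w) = (k + 4)/(k - 8)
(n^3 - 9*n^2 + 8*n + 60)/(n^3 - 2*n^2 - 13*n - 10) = (n - 6)/(n + 1)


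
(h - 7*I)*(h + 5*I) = h^2 - 2*I*h + 35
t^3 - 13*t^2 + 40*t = t*(t - 8)*(t - 5)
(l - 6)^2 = l^2 - 12*l + 36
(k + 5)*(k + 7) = k^2 + 12*k + 35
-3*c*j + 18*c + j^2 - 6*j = (-3*c + j)*(j - 6)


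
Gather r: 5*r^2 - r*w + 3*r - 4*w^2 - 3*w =5*r^2 + r*(3 - w) - 4*w^2 - 3*w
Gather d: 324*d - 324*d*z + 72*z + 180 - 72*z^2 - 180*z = d*(324 - 324*z) - 72*z^2 - 108*z + 180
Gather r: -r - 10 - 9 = -r - 19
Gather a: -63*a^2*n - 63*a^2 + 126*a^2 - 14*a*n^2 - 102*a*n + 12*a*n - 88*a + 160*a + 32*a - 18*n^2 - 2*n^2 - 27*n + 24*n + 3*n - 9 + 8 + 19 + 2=a^2*(63 - 63*n) + a*(-14*n^2 - 90*n + 104) - 20*n^2 + 20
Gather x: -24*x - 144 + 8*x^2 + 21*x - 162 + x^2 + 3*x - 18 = 9*x^2 - 324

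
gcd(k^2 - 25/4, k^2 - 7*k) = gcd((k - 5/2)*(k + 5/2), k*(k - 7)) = 1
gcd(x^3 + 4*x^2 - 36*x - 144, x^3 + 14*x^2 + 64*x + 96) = x^2 + 10*x + 24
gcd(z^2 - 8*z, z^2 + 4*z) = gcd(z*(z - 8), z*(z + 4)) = z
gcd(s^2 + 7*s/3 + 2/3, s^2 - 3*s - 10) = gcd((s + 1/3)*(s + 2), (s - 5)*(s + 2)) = s + 2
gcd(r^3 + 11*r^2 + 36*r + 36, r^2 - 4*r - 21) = r + 3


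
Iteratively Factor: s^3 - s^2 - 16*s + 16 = (s - 4)*(s^2 + 3*s - 4) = (s - 4)*(s - 1)*(s + 4)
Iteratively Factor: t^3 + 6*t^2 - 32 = (t + 4)*(t^2 + 2*t - 8) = (t + 4)^2*(t - 2)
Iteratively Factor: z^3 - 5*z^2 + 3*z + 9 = (z - 3)*(z^2 - 2*z - 3) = (z - 3)^2*(z + 1)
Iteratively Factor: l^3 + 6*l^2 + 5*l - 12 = (l + 4)*(l^2 + 2*l - 3) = (l + 3)*(l + 4)*(l - 1)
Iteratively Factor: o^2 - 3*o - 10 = (o - 5)*(o + 2)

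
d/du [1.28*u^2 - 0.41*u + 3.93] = 2.56*u - 0.41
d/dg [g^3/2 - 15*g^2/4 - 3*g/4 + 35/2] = 3*g^2/2 - 15*g/2 - 3/4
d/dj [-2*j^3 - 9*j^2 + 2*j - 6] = -6*j^2 - 18*j + 2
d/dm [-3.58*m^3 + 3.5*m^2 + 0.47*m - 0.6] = -10.74*m^2 + 7.0*m + 0.47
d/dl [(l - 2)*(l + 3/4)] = 2*l - 5/4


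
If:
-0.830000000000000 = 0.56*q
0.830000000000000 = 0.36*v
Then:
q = -1.48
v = 2.31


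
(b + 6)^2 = b^2 + 12*b + 36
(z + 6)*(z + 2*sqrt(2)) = z^2 + 2*sqrt(2)*z + 6*z + 12*sqrt(2)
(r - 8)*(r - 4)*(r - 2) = r^3 - 14*r^2 + 56*r - 64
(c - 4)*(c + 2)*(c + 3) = c^3 + c^2 - 14*c - 24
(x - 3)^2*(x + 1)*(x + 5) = x^4 - 22*x^2 + 24*x + 45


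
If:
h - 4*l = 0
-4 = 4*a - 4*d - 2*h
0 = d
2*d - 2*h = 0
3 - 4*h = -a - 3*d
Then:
No Solution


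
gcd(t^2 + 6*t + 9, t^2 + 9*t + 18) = t + 3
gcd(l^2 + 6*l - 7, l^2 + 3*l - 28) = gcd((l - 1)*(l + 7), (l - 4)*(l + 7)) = l + 7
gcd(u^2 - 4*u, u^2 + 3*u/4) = u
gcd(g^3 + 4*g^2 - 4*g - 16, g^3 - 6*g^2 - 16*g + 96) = g + 4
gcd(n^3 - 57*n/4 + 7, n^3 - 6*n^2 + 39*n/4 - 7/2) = n^2 - 4*n + 7/4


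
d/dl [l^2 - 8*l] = 2*l - 8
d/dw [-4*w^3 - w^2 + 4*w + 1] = -12*w^2 - 2*w + 4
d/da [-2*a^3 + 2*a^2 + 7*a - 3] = -6*a^2 + 4*a + 7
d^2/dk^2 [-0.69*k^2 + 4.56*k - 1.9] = -1.38000000000000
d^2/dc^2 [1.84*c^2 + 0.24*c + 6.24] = 3.68000000000000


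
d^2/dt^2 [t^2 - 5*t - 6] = 2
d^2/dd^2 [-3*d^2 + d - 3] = -6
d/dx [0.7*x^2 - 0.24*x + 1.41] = 1.4*x - 0.24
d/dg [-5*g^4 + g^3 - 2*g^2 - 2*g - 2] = -20*g^3 + 3*g^2 - 4*g - 2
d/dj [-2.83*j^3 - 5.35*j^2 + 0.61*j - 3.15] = -8.49*j^2 - 10.7*j + 0.61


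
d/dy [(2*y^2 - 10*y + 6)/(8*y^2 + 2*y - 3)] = 6*(14*y^2 - 18*y + 3)/(64*y^4 + 32*y^3 - 44*y^2 - 12*y + 9)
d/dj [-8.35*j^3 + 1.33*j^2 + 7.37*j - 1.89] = -25.05*j^2 + 2.66*j + 7.37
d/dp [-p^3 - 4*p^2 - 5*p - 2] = -3*p^2 - 8*p - 5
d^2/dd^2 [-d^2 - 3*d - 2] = -2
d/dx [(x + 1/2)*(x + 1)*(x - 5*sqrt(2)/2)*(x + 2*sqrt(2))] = 4*x^3 - 3*sqrt(2)*x^2/2 + 9*x^2/2 - 19*x - 3*sqrt(2)*x/2 - 15 - sqrt(2)/4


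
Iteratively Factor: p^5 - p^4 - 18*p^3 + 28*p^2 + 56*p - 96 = (p - 2)*(p^4 + p^3 - 16*p^2 - 4*p + 48) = (p - 2)^2*(p^3 + 3*p^2 - 10*p - 24) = (p - 2)^2*(p + 2)*(p^2 + p - 12) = (p - 2)^2*(p + 2)*(p + 4)*(p - 3)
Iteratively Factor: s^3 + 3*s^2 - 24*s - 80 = (s - 5)*(s^2 + 8*s + 16) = (s - 5)*(s + 4)*(s + 4)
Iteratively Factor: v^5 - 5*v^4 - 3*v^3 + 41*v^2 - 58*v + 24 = (v - 4)*(v^4 - v^3 - 7*v^2 + 13*v - 6) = (v - 4)*(v - 2)*(v^3 + v^2 - 5*v + 3) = (v - 4)*(v - 2)*(v + 3)*(v^2 - 2*v + 1) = (v - 4)*(v - 2)*(v - 1)*(v + 3)*(v - 1)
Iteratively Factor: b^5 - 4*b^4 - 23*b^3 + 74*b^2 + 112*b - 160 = (b + 4)*(b^4 - 8*b^3 + 9*b^2 + 38*b - 40) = (b - 1)*(b + 4)*(b^3 - 7*b^2 + 2*b + 40) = (b - 1)*(b + 2)*(b + 4)*(b^2 - 9*b + 20) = (b - 5)*(b - 1)*(b + 2)*(b + 4)*(b - 4)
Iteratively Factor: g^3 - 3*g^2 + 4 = (g - 2)*(g^2 - g - 2) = (g - 2)^2*(g + 1)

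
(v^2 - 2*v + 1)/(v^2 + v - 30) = (v^2 - 2*v + 1)/(v^2 + v - 30)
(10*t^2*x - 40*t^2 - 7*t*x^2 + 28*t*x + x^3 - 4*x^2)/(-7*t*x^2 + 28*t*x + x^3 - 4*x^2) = (10*t^2 - 7*t*x + x^2)/(x*(-7*t + x))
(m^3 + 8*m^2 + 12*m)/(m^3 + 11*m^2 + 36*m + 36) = m/(m + 3)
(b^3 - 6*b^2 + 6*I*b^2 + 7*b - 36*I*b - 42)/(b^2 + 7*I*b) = b - 6 - I + 6*I/b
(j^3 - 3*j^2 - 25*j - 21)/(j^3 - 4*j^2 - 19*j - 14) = (j + 3)/(j + 2)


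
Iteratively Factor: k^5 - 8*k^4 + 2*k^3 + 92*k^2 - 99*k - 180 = (k - 4)*(k^4 - 4*k^3 - 14*k^2 + 36*k + 45) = (k - 4)*(k + 3)*(k^3 - 7*k^2 + 7*k + 15) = (k - 5)*(k - 4)*(k + 3)*(k^2 - 2*k - 3) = (k - 5)*(k - 4)*(k + 1)*(k + 3)*(k - 3)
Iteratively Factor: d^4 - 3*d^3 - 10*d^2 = (d - 5)*(d^3 + 2*d^2) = d*(d - 5)*(d^2 + 2*d) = d^2*(d - 5)*(d + 2)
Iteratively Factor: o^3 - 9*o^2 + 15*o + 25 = (o + 1)*(o^2 - 10*o + 25) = (o - 5)*(o + 1)*(o - 5)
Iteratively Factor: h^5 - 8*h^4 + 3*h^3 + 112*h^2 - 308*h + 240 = (h + 4)*(h^4 - 12*h^3 + 51*h^2 - 92*h + 60) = (h - 2)*(h + 4)*(h^3 - 10*h^2 + 31*h - 30) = (h - 2)^2*(h + 4)*(h^2 - 8*h + 15) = (h - 5)*(h - 2)^2*(h + 4)*(h - 3)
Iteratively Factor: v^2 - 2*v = (v)*(v - 2)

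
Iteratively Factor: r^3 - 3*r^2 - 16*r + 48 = (r - 4)*(r^2 + r - 12) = (r - 4)*(r + 4)*(r - 3)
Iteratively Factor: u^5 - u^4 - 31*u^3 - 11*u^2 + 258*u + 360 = (u + 2)*(u^4 - 3*u^3 - 25*u^2 + 39*u + 180) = (u - 5)*(u + 2)*(u^3 + 2*u^2 - 15*u - 36) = (u - 5)*(u + 2)*(u + 3)*(u^2 - u - 12) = (u - 5)*(u - 4)*(u + 2)*(u + 3)*(u + 3)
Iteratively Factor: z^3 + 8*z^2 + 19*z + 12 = (z + 4)*(z^2 + 4*z + 3) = (z + 1)*(z + 4)*(z + 3)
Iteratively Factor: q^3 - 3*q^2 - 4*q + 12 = (q + 2)*(q^2 - 5*q + 6) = (q - 2)*(q + 2)*(q - 3)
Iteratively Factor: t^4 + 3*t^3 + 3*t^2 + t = (t + 1)*(t^3 + 2*t^2 + t) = t*(t + 1)*(t^2 + 2*t + 1) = t*(t + 1)^2*(t + 1)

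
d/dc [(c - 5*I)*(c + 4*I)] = 2*c - I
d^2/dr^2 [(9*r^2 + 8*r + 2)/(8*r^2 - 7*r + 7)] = 2*(1016*r^3 - 1128*r^2 - 1680*r + 819)/(512*r^6 - 1344*r^5 + 2520*r^4 - 2695*r^3 + 2205*r^2 - 1029*r + 343)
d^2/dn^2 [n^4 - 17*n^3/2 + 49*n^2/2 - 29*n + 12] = 12*n^2 - 51*n + 49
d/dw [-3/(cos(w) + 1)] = -3*sin(w)/(cos(w) + 1)^2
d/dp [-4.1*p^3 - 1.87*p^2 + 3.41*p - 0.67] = -12.3*p^2 - 3.74*p + 3.41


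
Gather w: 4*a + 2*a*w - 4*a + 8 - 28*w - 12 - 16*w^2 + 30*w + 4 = -16*w^2 + w*(2*a + 2)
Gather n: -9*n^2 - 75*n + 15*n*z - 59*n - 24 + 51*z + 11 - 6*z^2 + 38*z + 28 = -9*n^2 + n*(15*z - 134) - 6*z^2 + 89*z + 15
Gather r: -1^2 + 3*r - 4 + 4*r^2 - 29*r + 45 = 4*r^2 - 26*r + 40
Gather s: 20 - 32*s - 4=16 - 32*s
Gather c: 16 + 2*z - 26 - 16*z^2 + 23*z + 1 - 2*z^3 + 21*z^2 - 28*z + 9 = -2*z^3 + 5*z^2 - 3*z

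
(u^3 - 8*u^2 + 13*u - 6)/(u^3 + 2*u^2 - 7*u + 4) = (u - 6)/(u + 4)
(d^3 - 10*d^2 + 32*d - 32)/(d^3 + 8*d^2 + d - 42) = (d^2 - 8*d + 16)/(d^2 + 10*d + 21)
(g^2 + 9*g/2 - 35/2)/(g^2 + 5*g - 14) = (g - 5/2)/(g - 2)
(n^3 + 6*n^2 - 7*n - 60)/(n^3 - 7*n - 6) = (n^2 + 9*n + 20)/(n^2 + 3*n + 2)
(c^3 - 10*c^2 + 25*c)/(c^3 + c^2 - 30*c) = (c - 5)/(c + 6)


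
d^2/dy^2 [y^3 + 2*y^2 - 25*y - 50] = 6*y + 4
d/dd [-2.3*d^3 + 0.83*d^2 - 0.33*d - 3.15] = -6.9*d^2 + 1.66*d - 0.33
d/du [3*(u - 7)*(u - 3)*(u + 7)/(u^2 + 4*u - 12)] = 3*u*(u^3 + 8*u^2 + u - 222)/(u^4 + 8*u^3 - 8*u^2 - 96*u + 144)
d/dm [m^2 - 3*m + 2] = 2*m - 3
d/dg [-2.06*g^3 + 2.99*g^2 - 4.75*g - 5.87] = -6.18*g^2 + 5.98*g - 4.75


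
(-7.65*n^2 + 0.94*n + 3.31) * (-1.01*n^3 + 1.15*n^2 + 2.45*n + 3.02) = 7.7265*n^5 - 9.7469*n^4 - 21.0046*n^3 - 16.9935*n^2 + 10.9483*n + 9.9962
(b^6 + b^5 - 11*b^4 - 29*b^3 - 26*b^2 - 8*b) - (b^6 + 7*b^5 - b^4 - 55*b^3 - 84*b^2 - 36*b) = -6*b^5 - 10*b^4 + 26*b^3 + 58*b^2 + 28*b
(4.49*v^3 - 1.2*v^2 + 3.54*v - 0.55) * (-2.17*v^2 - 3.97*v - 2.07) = -9.7433*v^5 - 15.2213*v^4 - 12.2121*v^3 - 10.3763*v^2 - 5.1443*v + 1.1385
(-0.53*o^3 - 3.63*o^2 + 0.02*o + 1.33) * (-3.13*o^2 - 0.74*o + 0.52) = 1.6589*o^5 + 11.7541*o^4 + 2.348*o^3 - 6.0653*o^2 - 0.9738*o + 0.6916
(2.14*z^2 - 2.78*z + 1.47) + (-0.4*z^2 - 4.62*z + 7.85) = 1.74*z^2 - 7.4*z + 9.32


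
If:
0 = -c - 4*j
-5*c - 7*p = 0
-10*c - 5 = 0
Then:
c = -1/2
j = 1/8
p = 5/14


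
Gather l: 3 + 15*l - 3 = 15*l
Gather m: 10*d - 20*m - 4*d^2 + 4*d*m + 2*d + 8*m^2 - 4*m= -4*d^2 + 12*d + 8*m^2 + m*(4*d - 24)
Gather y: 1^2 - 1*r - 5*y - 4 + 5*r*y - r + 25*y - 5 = -2*r + y*(5*r + 20) - 8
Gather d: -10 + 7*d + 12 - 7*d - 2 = 0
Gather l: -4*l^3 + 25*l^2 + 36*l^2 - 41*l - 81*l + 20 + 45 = -4*l^3 + 61*l^2 - 122*l + 65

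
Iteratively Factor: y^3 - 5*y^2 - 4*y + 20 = (y - 2)*(y^2 - 3*y - 10) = (y - 5)*(y - 2)*(y + 2)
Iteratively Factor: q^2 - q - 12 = (q + 3)*(q - 4)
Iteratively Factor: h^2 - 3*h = (h)*(h - 3)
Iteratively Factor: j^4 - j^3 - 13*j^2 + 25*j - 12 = (j - 1)*(j^3 - 13*j + 12) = (j - 1)^2*(j^2 + j - 12) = (j - 1)^2*(j + 4)*(j - 3)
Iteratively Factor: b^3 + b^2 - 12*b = (b - 3)*(b^2 + 4*b) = (b - 3)*(b + 4)*(b)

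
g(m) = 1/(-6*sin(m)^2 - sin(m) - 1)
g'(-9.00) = 1.39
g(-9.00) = -0.62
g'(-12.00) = 0.59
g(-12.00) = -0.31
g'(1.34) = 0.05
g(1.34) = -0.13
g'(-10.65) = -0.08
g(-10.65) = -0.14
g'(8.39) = -0.15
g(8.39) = -0.16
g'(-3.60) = -0.83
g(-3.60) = -0.38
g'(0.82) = 0.27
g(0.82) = -0.20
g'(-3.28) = -1.68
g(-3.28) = -0.80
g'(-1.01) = -0.25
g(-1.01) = -0.22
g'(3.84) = 0.64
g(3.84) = -0.35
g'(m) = (12*sin(m)*cos(m) + cos(m))/(-6*sin(m)^2 - sin(m) - 1)^2 = (12*sin(m) + 1)*cos(m)/(6*sin(m)^2 + sin(m) + 1)^2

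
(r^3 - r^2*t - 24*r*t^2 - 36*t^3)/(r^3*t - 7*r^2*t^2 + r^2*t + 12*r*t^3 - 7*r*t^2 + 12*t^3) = (r^3 - r^2*t - 24*r*t^2 - 36*t^3)/(t*(r^3 - 7*r^2*t + r^2 + 12*r*t^2 - 7*r*t + 12*t^2))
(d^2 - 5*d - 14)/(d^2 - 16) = (d^2 - 5*d - 14)/(d^2 - 16)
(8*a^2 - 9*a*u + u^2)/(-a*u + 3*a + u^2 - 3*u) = (-8*a + u)/(u - 3)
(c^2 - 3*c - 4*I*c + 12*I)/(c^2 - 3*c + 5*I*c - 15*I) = (c - 4*I)/(c + 5*I)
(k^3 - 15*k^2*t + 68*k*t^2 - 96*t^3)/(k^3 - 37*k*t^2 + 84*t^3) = (k - 8*t)/(k + 7*t)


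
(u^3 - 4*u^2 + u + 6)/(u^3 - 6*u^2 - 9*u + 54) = (u^2 - u - 2)/(u^2 - 3*u - 18)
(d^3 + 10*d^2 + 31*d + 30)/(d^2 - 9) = (d^2 + 7*d + 10)/(d - 3)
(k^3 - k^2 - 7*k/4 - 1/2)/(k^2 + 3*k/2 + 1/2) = (k^2 - 3*k/2 - 1)/(k + 1)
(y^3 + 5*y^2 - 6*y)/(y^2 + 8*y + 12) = y*(y - 1)/(y + 2)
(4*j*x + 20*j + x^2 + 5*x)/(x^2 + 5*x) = (4*j + x)/x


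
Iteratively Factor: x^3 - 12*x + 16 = (x - 2)*(x^2 + 2*x - 8) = (x - 2)*(x + 4)*(x - 2)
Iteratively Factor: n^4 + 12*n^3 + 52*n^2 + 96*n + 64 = (n + 4)*(n^3 + 8*n^2 + 20*n + 16) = (n + 2)*(n + 4)*(n^2 + 6*n + 8) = (n + 2)*(n + 4)^2*(n + 2)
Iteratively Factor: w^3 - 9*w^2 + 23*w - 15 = (w - 1)*(w^2 - 8*w + 15) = (w - 5)*(w - 1)*(w - 3)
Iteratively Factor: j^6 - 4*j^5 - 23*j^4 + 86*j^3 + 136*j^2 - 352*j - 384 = (j - 3)*(j^5 - j^4 - 26*j^3 + 8*j^2 + 160*j + 128) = (j - 4)*(j - 3)*(j^4 + 3*j^3 - 14*j^2 - 48*j - 32) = (j - 4)*(j - 3)*(j + 2)*(j^3 + j^2 - 16*j - 16) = (j - 4)^2*(j - 3)*(j + 2)*(j^2 + 5*j + 4) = (j - 4)^2*(j - 3)*(j + 1)*(j + 2)*(j + 4)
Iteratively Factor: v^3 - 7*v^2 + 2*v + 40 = (v - 4)*(v^2 - 3*v - 10) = (v - 4)*(v + 2)*(v - 5)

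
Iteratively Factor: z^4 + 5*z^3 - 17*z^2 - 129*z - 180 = (z - 5)*(z^3 + 10*z^2 + 33*z + 36) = (z - 5)*(z + 3)*(z^2 + 7*z + 12) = (z - 5)*(z + 3)*(z + 4)*(z + 3)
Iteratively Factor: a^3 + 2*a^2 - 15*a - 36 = (a + 3)*(a^2 - a - 12) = (a - 4)*(a + 3)*(a + 3)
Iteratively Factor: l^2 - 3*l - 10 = (l + 2)*(l - 5)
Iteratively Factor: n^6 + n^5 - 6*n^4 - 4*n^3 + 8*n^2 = (n + 2)*(n^5 - n^4 - 4*n^3 + 4*n^2) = n*(n + 2)*(n^4 - n^3 - 4*n^2 + 4*n) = n*(n - 1)*(n + 2)*(n^3 - 4*n) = n*(n - 2)*(n - 1)*(n + 2)*(n^2 + 2*n) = n^2*(n - 2)*(n - 1)*(n + 2)*(n + 2)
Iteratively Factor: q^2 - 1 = (q + 1)*(q - 1)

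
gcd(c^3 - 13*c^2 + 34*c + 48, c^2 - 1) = c + 1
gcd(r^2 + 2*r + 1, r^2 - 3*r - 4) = r + 1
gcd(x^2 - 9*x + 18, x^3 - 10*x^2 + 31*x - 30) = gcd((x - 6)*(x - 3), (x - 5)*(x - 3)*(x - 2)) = x - 3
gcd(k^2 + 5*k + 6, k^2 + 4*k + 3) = k + 3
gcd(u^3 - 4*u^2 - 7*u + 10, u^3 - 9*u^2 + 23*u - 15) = u^2 - 6*u + 5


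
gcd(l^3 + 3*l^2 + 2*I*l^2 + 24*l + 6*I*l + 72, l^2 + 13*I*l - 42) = l + 6*I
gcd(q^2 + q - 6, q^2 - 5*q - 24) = q + 3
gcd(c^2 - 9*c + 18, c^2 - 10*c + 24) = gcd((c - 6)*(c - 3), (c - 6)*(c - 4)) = c - 6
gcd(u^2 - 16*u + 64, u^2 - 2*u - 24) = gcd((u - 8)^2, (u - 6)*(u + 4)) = 1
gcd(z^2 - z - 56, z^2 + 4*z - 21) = z + 7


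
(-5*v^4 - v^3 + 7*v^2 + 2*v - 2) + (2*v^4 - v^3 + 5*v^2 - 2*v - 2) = -3*v^4 - 2*v^3 + 12*v^2 - 4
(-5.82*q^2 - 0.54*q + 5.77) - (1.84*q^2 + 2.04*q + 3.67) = -7.66*q^2 - 2.58*q + 2.1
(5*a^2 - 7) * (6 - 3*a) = -15*a^3 + 30*a^2 + 21*a - 42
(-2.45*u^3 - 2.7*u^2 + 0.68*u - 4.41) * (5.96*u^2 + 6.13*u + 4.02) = -14.602*u^5 - 31.1105*u^4 - 22.3472*u^3 - 32.9692*u^2 - 24.2997*u - 17.7282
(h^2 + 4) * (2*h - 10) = 2*h^3 - 10*h^2 + 8*h - 40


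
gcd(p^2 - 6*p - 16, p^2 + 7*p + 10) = p + 2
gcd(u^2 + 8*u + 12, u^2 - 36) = u + 6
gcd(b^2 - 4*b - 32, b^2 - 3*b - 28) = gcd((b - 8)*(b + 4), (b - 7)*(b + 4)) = b + 4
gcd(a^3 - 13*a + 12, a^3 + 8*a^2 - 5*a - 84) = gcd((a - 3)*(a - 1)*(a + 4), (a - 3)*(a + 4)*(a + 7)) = a^2 + a - 12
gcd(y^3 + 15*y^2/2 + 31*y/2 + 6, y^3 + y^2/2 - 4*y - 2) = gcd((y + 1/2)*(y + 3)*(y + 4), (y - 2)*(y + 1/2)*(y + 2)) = y + 1/2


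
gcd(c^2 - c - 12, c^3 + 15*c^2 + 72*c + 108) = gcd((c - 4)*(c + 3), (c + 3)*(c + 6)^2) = c + 3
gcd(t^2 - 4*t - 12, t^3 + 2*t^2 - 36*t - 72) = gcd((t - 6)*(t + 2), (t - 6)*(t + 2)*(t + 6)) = t^2 - 4*t - 12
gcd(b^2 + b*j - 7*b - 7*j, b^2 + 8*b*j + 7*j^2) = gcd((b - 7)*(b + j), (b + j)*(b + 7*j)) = b + j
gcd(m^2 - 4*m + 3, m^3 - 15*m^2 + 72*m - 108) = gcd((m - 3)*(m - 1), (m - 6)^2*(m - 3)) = m - 3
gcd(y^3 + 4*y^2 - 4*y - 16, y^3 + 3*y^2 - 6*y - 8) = y^2 + 2*y - 8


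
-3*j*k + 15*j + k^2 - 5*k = (-3*j + k)*(k - 5)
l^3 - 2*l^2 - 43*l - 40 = (l - 8)*(l + 1)*(l + 5)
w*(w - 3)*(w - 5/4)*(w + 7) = w^4 + 11*w^3/4 - 26*w^2 + 105*w/4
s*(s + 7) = s^2 + 7*s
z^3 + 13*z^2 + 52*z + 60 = (z + 2)*(z + 5)*(z + 6)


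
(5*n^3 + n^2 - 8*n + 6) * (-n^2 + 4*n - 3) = -5*n^5 + 19*n^4 - 3*n^3 - 41*n^2 + 48*n - 18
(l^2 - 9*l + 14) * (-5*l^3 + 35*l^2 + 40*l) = -5*l^5 + 80*l^4 - 345*l^3 + 130*l^2 + 560*l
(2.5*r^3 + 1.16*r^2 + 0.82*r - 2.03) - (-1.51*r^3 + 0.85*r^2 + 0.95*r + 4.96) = 4.01*r^3 + 0.31*r^2 - 0.13*r - 6.99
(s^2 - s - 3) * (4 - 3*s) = -3*s^3 + 7*s^2 + 5*s - 12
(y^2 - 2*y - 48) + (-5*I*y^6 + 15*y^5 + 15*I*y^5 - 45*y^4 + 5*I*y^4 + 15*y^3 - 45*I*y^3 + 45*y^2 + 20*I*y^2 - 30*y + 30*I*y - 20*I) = -5*I*y^6 + 15*y^5 + 15*I*y^5 - 45*y^4 + 5*I*y^4 + 15*y^3 - 45*I*y^3 + 46*y^2 + 20*I*y^2 - 32*y + 30*I*y - 48 - 20*I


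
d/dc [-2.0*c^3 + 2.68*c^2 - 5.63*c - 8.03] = -6.0*c^2 + 5.36*c - 5.63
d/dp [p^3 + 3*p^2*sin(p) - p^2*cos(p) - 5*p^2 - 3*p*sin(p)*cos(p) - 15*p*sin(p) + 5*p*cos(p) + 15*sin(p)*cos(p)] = p^2*sin(p) + 3*p^2*cos(p) + 3*p^2 + p*sin(p) - 17*p*cos(p) - 3*p*cos(2*p) - 10*p - 15*sin(p) - 3*sin(2*p)/2 + 5*cos(p) + 15*cos(2*p)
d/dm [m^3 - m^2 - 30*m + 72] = 3*m^2 - 2*m - 30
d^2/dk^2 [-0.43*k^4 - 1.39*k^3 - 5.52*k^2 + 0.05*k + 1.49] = -5.16*k^2 - 8.34*k - 11.04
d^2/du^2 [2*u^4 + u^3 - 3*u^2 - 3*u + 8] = 24*u^2 + 6*u - 6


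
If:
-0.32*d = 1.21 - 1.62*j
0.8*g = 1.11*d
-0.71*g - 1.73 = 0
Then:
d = -1.76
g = -2.44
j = 0.40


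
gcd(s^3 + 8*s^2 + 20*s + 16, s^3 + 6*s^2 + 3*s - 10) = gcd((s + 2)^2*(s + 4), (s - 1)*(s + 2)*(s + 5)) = s + 2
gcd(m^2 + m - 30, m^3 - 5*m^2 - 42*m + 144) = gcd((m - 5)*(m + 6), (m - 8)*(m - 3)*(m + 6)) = m + 6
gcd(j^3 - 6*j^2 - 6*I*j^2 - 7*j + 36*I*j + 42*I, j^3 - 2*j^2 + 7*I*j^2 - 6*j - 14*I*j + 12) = 1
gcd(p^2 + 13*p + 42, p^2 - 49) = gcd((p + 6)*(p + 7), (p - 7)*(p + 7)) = p + 7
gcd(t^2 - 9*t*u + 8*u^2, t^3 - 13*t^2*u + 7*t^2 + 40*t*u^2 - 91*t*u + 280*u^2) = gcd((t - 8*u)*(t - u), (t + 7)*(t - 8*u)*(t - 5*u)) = t - 8*u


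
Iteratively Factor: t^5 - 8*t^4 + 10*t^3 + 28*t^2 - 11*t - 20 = (t + 1)*(t^4 - 9*t^3 + 19*t^2 + 9*t - 20) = (t - 5)*(t + 1)*(t^3 - 4*t^2 - t + 4) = (t - 5)*(t + 1)^2*(t^2 - 5*t + 4) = (t - 5)*(t - 1)*(t + 1)^2*(t - 4)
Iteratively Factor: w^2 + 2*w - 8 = (w + 4)*(w - 2)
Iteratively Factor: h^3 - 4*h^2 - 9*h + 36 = (h - 3)*(h^2 - h - 12) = (h - 4)*(h - 3)*(h + 3)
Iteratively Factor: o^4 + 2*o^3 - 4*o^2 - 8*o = (o - 2)*(o^3 + 4*o^2 + 4*o) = (o - 2)*(o + 2)*(o^2 + 2*o) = o*(o - 2)*(o + 2)*(o + 2)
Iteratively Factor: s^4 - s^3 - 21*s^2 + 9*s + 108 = (s + 3)*(s^3 - 4*s^2 - 9*s + 36) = (s + 3)^2*(s^2 - 7*s + 12) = (s - 3)*(s + 3)^2*(s - 4)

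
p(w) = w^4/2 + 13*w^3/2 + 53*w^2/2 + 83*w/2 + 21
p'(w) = 2*w^3 + 39*w^2/2 + 53*w + 83/2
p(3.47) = 828.16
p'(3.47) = 543.77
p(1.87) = 239.89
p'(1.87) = 221.88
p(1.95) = 258.12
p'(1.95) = 233.83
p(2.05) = 282.27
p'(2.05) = 249.33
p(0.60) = 56.91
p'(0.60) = 80.75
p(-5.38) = -28.54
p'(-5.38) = 9.33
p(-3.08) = -0.35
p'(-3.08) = 4.81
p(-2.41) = 0.78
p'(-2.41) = -0.97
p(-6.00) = -30.00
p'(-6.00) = -6.50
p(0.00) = 21.00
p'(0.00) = 41.50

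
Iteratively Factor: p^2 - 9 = (p - 3)*(p + 3)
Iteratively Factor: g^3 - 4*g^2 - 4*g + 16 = (g - 4)*(g^2 - 4) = (g - 4)*(g - 2)*(g + 2)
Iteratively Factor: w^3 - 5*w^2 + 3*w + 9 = (w - 3)*(w^2 - 2*w - 3) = (w - 3)^2*(w + 1)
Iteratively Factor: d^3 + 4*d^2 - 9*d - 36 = (d + 3)*(d^2 + d - 12) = (d - 3)*(d + 3)*(d + 4)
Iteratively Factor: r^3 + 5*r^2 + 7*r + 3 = (r + 1)*(r^2 + 4*r + 3) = (r + 1)^2*(r + 3)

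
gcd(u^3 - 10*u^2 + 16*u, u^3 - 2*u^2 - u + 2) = u - 2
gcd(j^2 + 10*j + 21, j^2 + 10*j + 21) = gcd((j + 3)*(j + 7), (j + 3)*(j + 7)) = j^2 + 10*j + 21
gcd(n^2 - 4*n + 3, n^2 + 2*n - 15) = n - 3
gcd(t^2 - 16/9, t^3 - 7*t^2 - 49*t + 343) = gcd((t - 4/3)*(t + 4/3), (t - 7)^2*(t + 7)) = 1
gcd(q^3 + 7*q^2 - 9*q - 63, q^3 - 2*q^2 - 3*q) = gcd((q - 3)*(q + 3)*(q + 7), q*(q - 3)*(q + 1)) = q - 3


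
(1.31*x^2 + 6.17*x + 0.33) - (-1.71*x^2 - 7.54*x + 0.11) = 3.02*x^2 + 13.71*x + 0.22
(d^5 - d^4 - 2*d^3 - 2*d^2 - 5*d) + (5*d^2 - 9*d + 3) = d^5 - d^4 - 2*d^3 + 3*d^2 - 14*d + 3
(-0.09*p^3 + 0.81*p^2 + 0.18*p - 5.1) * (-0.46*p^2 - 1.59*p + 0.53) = 0.0414*p^5 - 0.2295*p^4 - 1.4184*p^3 + 2.4891*p^2 + 8.2044*p - 2.703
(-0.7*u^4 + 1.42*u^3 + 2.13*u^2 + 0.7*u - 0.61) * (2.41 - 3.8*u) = 2.66*u^5 - 7.083*u^4 - 4.6718*u^3 + 2.4733*u^2 + 4.005*u - 1.4701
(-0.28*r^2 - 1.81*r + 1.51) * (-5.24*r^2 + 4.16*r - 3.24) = 1.4672*r^4 + 8.3196*r^3 - 14.5348*r^2 + 12.146*r - 4.8924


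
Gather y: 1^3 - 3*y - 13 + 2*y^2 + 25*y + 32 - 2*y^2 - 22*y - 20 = 0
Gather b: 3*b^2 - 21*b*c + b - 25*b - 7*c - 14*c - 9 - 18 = 3*b^2 + b*(-21*c - 24) - 21*c - 27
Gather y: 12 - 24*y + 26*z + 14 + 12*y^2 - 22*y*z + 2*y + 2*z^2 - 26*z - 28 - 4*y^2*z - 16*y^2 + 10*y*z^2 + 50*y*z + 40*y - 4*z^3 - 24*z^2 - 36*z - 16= y^2*(-4*z - 4) + y*(10*z^2 + 28*z + 18) - 4*z^3 - 22*z^2 - 36*z - 18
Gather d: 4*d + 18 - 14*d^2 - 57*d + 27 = -14*d^2 - 53*d + 45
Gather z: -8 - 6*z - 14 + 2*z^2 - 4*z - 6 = 2*z^2 - 10*z - 28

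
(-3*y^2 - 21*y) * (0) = 0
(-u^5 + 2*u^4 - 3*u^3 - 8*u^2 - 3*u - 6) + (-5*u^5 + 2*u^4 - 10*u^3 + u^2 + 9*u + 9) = -6*u^5 + 4*u^4 - 13*u^3 - 7*u^2 + 6*u + 3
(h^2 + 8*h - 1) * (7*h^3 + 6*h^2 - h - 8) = 7*h^5 + 62*h^4 + 40*h^3 - 22*h^2 - 63*h + 8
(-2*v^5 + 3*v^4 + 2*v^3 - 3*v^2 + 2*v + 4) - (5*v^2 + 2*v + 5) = -2*v^5 + 3*v^4 + 2*v^3 - 8*v^2 - 1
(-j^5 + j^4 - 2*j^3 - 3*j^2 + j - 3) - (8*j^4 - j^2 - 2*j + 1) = -j^5 - 7*j^4 - 2*j^3 - 2*j^2 + 3*j - 4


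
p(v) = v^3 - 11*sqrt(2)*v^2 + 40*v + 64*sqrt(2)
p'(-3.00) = 160.34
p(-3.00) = -196.50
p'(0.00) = 40.00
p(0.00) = 90.51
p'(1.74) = -5.05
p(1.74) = 118.28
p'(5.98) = -38.77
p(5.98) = -12.74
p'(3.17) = -28.48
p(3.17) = 92.84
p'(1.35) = 3.47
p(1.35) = 118.62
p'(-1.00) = 74.11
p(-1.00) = 33.95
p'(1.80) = -6.28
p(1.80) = 117.94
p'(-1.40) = 89.44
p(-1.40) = 1.28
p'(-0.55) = 58.02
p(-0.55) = 63.64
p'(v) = 3*v^2 - 22*sqrt(2)*v + 40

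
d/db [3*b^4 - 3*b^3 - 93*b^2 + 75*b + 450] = 12*b^3 - 9*b^2 - 186*b + 75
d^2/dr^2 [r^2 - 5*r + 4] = 2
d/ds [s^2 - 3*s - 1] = 2*s - 3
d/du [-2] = 0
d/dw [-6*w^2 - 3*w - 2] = -12*w - 3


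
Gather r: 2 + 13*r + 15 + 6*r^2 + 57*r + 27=6*r^2 + 70*r + 44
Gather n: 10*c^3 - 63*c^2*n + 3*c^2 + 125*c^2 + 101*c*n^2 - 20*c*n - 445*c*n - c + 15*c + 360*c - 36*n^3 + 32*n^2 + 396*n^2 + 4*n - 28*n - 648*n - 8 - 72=10*c^3 + 128*c^2 + 374*c - 36*n^3 + n^2*(101*c + 428) + n*(-63*c^2 - 465*c - 672) - 80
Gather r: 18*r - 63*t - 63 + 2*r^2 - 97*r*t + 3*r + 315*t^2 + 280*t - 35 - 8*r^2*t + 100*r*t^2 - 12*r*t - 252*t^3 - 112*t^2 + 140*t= r^2*(2 - 8*t) + r*(100*t^2 - 109*t + 21) - 252*t^3 + 203*t^2 + 357*t - 98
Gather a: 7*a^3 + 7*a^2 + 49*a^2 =7*a^3 + 56*a^2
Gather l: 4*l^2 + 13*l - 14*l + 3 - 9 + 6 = 4*l^2 - l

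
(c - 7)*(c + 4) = c^2 - 3*c - 28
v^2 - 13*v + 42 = (v - 7)*(v - 6)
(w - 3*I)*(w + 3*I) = w^2 + 9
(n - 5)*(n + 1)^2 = n^3 - 3*n^2 - 9*n - 5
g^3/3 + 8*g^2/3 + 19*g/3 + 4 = (g/3 + 1)*(g + 1)*(g + 4)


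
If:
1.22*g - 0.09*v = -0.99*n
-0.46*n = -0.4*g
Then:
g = 0.0432511491851233*v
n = 0.0376096949435855*v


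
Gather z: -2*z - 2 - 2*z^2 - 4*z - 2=-2*z^2 - 6*z - 4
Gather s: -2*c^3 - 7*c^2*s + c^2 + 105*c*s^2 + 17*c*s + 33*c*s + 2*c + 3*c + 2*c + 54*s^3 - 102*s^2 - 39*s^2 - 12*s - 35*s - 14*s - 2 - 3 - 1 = -2*c^3 + c^2 + 7*c + 54*s^3 + s^2*(105*c - 141) + s*(-7*c^2 + 50*c - 61) - 6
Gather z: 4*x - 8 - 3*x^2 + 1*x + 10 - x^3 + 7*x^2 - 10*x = -x^3 + 4*x^2 - 5*x + 2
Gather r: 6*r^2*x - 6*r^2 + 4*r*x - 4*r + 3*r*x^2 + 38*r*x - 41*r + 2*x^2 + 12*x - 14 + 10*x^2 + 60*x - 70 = r^2*(6*x - 6) + r*(3*x^2 + 42*x - 45) + 12*x^2 + 72*x - 84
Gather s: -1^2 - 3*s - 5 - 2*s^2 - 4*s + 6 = -2*s^2 - 7*s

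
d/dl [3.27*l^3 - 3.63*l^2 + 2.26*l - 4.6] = 9.81*l^2 - 7.26*l + 2.26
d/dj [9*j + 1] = 9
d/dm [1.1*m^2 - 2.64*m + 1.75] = 2.2*m - 2.64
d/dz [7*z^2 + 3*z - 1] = 14*z + 3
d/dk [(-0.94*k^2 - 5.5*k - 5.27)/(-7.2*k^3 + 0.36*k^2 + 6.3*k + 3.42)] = (-6.768*k^4 - 79.2*k^3 - 117.774*k^2 - 2.6352*k + 14.391)/(51.84*k^6 - 5.184*k^5 - 90.5904*k^4 - 44.712*k^3 + 42.1524*k^2 + 43.092*k + 11.6964)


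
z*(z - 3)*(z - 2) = z^3 - 5*z^2 + 6*z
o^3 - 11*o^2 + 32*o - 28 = (o - 7)*(o - 2)^2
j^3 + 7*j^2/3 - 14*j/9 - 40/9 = (j - 4/3)*(j + 5/3)*(j + 2)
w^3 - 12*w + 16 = (w - 2)^2*(w + 4)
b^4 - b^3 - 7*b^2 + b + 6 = (b - 3)*(b - 1)*(b + 1)*(b + 2)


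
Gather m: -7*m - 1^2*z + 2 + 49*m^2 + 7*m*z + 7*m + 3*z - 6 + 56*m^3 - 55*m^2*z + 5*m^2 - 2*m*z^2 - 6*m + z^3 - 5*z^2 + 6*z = 56*m^3 + m^2*(54 - 55*z) + m*(-2*z^2 + 7*z - 6) + z^3 - 5*z^2 + 8*z - 4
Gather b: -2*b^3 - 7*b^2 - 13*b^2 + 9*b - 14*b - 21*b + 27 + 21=-2*b^3 - 20*b^2 - 26*b + 48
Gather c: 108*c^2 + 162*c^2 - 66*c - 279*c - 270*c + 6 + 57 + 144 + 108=270*c^2 - 615*c + 315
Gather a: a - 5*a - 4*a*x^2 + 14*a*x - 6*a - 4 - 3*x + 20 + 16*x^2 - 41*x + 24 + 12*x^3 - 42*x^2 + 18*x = a*(-4*x^2 + 14*x - 10) + 12*x^3 - 26*x^2 - 26*x + 40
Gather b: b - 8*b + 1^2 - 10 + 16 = 7 - 7*b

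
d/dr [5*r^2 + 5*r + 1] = 10*r + 5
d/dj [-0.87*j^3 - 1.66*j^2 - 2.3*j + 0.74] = -2.61*j^2 - 3.32*j - 2.3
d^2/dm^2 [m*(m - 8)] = 2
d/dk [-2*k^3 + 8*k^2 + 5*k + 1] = -6*k^2 + 16*k + 5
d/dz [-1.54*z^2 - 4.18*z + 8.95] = -3.08*z - 4.18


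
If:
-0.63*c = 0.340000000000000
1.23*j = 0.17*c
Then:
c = -0.54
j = -0.07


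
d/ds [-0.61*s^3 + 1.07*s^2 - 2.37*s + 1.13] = -1.83*s^2 + 2.14*s - 2.37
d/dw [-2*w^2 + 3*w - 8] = 3 - 4*w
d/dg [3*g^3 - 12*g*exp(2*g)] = 9*g^2 - 24*g*exp(2*g) - 12*exp(2*g)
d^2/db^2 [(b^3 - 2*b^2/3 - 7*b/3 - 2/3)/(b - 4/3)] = 2*(27*b^3 - 108*b^2 + 144*b - 134)/(27*b^3 - 108*b^2 + 144*b - 64)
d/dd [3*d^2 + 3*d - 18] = 6*d + 3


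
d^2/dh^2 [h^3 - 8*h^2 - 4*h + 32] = 6*h - 16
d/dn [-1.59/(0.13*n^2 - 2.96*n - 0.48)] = (0.4134*n - 4.7064)/(-0.13*n^2 + 2.96*n + 0.48)^2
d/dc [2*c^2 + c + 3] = 4*c + 1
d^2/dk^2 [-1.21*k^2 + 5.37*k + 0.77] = -2.42000000000000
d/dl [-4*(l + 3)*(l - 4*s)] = -8*l + 16*s - 12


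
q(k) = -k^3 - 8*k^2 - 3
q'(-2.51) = 21.26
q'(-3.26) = 20.28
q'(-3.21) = 20.45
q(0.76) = -8.06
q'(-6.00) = -12.00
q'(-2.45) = 21.19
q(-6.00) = -75.00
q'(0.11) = -1.80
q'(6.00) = -204.00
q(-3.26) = -53.37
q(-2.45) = -36.31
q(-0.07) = -3.04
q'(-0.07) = 1.11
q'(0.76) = -13.89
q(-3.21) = -52.36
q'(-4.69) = 9.05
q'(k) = -3*k^2 - 16*k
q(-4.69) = -75.81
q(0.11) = -3.10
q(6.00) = -507.00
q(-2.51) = -37.59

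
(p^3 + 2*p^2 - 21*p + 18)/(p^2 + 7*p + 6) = (p^2 - 4*p + 3)/(p + 1)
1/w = 1/w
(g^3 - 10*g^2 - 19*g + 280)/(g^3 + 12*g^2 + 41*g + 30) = (g^2 - 15*g + 56)/(g^2 + 7*g + 6)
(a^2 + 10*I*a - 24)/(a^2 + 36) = (a + 4*I)/(a - 6*I)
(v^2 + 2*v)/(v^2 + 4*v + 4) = v/(v + 2)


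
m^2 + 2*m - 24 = (m - 4)*(m + 6)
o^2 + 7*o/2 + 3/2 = (o + 1/2)*(o + 3)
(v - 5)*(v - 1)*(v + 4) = v^3 - 2*v^2 - 19*v + 20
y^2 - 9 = (y - 3)*(y + 3)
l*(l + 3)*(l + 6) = l^3 + 9*l^2 + 18*l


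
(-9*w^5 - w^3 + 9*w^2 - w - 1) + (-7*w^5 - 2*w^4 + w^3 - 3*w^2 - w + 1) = -16*w^5 - 2*w^4 + 6*w^2 - 2*w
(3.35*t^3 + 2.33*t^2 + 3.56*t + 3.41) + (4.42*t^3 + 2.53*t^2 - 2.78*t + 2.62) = 7.77*t^3 + 4.86*t^2 + 0.78*t + 6.03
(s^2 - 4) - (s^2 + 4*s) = -4*s - 4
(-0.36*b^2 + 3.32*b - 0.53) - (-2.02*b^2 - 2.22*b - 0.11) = 1.66*b^2 + 5.54*b - 0.42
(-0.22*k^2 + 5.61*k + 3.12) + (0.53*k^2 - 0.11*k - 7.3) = 0.31*k^2 + 5.5*k - 4.18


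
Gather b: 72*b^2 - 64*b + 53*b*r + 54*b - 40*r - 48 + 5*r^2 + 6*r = 72*b^2 + b*(53*r - 10) + 5*r^2 - 34*r - 48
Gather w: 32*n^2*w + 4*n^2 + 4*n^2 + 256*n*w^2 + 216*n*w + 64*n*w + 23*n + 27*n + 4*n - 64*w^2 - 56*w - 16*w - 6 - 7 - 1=8*n^2 + 54*n + w^2*(256*n - 64) + w*(32*n^2 + 280*n - 72) - 14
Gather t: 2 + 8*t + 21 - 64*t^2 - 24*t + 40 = -64*t^2 - 16*t + 63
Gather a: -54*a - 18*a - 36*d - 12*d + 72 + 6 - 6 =-72*a - 48*d + 72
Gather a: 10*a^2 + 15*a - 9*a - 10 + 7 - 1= 10*a^2 + 6*a - 4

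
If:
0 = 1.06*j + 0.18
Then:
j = -0.17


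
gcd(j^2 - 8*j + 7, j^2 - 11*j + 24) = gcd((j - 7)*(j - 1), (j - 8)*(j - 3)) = 1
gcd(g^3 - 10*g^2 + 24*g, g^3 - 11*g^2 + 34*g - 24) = g^2 - 10*g + 24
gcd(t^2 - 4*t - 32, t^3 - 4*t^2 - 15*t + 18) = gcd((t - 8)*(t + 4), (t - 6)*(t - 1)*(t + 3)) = 1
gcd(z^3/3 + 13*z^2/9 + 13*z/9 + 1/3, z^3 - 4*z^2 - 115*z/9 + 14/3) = 1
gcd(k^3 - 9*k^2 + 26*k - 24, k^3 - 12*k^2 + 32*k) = k - 4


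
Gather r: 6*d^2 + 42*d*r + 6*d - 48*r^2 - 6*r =6*d^2 + 6*d - 48*r^2 + r*(42*d - 6)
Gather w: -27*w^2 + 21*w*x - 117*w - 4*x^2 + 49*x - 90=-27*w^2 + w*(21*x - 117) - 4*x^2 + 49*x - 90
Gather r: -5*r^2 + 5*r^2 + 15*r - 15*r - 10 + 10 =0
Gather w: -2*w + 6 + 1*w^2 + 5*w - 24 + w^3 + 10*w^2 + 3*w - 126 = w^3 + 11*w^2 + 6*w - 144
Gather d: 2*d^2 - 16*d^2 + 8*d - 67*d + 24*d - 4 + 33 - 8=-14*d^2 - 35*d + 21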